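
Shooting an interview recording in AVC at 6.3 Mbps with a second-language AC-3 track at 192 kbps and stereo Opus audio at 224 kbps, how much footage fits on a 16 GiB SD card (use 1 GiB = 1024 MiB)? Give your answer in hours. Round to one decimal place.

5.7 hours

Audio total: 192 + 224 = 416 kbps = 0.416 Mbps.
Total bitrate: 6.3 + 0.416 = 6.716 Mbps.
Capacity: 16 GiB = 137,439 Mb.
Recording time: 137,439 / 6.716 = 20,464 s ≈ 5.68 hours.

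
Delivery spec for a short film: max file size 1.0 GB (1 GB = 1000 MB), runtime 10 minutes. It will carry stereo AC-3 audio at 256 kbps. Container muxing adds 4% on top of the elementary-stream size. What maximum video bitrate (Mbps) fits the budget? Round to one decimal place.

12.6 Mbps

Budget: 1.0 GB = 8000.0 Mb.
Stream payload after overhead: 8000.0 / 1.04 = 7692.3 Mb.
10 min = 600 s
Total bitrate budget: 7692.3 Mb / 600 s = 12.821 Mbps.
Audio: 256 kbps = 0.256 Mbps.
Video: 12.821 − 0.256 = 12.565 Mbps.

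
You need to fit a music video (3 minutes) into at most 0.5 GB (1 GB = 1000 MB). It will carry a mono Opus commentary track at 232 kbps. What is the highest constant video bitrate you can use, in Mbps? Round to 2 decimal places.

21.99 Mbps

Budget: 0.5 GB = 4000.0 Mb.
3 min = 180 s
Total bitrate budget: 4000.0 Mb / 180 s = 22.222 Mbps.
Audio: 232 kbps = 0.232 Mbps.
Video: 22.222 − 0.232 = 21.990 Mbps.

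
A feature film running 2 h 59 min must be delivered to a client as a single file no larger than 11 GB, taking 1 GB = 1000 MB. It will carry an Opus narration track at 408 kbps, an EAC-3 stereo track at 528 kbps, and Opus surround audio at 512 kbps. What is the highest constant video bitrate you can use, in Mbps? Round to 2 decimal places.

6.75 Mbps

Budget: 11 GB = 88000.0 Mb.
2 h 59 min = 179 min = 10740 s
Total bitrate budget: 88000.0 Mb / 10740 s = 8.194 Mbps.
Audio total: 408 + 528 + 512 = 1448 kbps = 1.448 Mbps.
Video: 8.194 − 1.448 = 6.746 Mbps.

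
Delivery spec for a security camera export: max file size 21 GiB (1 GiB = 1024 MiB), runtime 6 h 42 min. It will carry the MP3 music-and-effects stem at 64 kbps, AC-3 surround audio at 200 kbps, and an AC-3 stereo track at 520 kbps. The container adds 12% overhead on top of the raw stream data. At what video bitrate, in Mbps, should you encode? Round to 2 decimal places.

5.89 Mbps

Budget: 21 GiB = 180388.6 Mb.
Stream payload after overhead: 180388.6 / 1.12 = 161061.3 Mb.
6 h 42 min = 402 min = 24120 s
Total bitrate budget: 161061.3 Mb / 24120 s = 6.677 Mbps.
Audio total: 64 + 200 + 520 = 784 kbps = 0.784 Mbps.
Video: 6.677 − 0.784 = 5.893 Mbps.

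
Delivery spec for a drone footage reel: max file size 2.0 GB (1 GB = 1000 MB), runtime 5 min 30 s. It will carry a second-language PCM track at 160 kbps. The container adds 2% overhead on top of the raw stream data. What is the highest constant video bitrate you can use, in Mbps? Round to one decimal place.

Budget: 2.0 GB = 16000.0 Mb.
Stream payload after overhead: 16000.0 / 1.02 = 15686.3 Mb.
5 min 30 s = 330 s
Total bitrate budget: 15686.3 Mb / 330 s = 47.534 Mbps.
Audio: 160 kbps = 0.160 Mbps.
Video: 47.534 − 0.160 = 47.374 Mbps.

47.4 Mbps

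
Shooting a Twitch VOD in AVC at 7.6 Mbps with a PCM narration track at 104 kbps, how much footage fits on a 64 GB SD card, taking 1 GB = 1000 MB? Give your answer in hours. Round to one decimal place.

18.5 hours

Audio: 104 kbps = 0.104 Mbps.
Total bitrate: 7.6 + 0.104 = 7.704 Mbps.
Capacity: 64 GB = 512,000 Mb.
Recording time: 512,000 / 7.704 = 66,459 s ≈ 18.5 hours.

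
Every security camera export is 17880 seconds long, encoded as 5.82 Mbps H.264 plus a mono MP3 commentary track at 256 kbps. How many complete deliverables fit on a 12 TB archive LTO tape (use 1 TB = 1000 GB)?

Audio: 256 kbps = 0.256 Mbps.
Total bitrate: 6.076 Mbps.
Per item: 6.076 Mbps × 17880 s = 108,639 Mb = 13,580 MB.
Capacity: 12 TB = 96,000,000 Mb; 883.66 items → 883 complete.

883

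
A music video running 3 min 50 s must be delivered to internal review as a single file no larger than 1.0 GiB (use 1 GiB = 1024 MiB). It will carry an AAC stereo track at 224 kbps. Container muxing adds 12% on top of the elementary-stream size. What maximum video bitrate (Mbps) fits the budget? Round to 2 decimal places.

33.12 Mbps

Budget: 1.0 GiB = 8589.9 Mb.
Stream payload after overhead: 8589.9 / 1.12 = 7669.6 Mb.
3 min 50 s = 230 s
Total bitrate budget: 7669.6 Mb / 230 s = 33.346 Mbps.
Audio: 224 kbps = 0.224 Mbps.
Video: 33.346 − 0.224 = 33.122 Mbps.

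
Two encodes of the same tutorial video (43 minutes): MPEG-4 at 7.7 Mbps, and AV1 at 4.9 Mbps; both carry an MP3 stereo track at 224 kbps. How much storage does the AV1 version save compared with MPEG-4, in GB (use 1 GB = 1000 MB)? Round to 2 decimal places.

43 min = 2580 s
Audio: 224 kbps = 0.224 Mbps.
MPEG-4: 7.924 Mbps × 2580 s = 20443.9 Mb = 2.555 GB.
AV1: 5.124 Mbps × 2580 s = 13219.9 Mb = 1.652 GB.
Saving: 2.555 − 1.652 = 0.903 GB.

0.90 GB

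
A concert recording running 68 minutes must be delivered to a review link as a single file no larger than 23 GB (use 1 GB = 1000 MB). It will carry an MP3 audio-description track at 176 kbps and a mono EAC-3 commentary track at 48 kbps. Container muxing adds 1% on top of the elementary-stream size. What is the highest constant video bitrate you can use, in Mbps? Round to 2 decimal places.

Budget: 23 GB = 184000.0 Mb.
Stream payload after overhead: 184000.0 / 1.01 = 182178.2 Mb.
68 min = 4080 s
Total bitrate budget: 182178.2 Mb / 4080 s = 44.652 Mbps.
Audio total: 176 + 48 = 224 kbps = 0.224 Mbps.
Video: 44.652 − 0.224 = 44.428 Mbps.

44.43 Mbps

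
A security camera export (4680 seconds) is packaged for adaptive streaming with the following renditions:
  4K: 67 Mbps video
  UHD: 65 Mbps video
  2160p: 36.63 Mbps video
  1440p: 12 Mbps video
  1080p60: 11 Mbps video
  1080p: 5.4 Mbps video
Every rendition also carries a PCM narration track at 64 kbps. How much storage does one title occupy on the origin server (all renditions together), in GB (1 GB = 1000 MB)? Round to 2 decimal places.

115.49 GB

Audio: 64 kbps = 0.064 Mbps.
Sum of rendition bitrates: (67+0.064) + (65+0.064) + (36.63+0.064) + (12+0.064) + (11+0.064) + (5.4+0.064) = 197.414 Mbps.
× 4680 s = 923,898 Mb = 115,487 MB = 115.5 GB.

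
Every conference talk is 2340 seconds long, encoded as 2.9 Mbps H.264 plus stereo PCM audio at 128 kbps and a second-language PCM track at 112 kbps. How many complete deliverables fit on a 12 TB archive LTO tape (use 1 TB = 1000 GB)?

13065

Audio total: 128 + 112 = 240 kbps = 0.240 Mbps.
Total bitrate: 3.140 Mbps.
Per item: 3.140 Mbps × 2340 s = 7,348 Mb = 918.5 MB.
Capacity: 12 TB = 96,000,000 Mb; 13065.49 items → 13065 complete.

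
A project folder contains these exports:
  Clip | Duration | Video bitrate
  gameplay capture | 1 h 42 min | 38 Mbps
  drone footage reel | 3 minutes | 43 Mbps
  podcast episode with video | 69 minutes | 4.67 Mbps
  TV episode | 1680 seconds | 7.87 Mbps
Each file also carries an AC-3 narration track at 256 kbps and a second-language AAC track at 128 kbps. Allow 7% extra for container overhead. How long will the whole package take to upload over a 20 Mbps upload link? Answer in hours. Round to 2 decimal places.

4.12 hours

Audio total: 256 + 128 = 384 kbps = 0.384 Mbps.
gameplay capture: 38.384 Mbps × 6120 s × 1.07 = 251353.8 Mb
drone footage reel: 43.384 Mbps × 180 s × 1.07 = 8355.8 Mb
podcast episode with video: 5.054 Mbps × 4140 s × 1.07 = 22388.2 Mb
TV episode: 8.254 Mbps × 1680 s × 1.07 = 14837.4 Mb
Total: 296935.1 Mb = 37116.9 MB.
At 20 Mbps: 296935.1 / 20 = 14847 s ≈ 4.12 hours.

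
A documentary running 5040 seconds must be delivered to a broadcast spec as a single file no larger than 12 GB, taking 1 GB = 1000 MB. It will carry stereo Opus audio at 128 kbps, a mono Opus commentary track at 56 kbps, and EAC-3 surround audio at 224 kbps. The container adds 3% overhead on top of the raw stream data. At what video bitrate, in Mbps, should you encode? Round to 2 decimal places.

18.08 Mbps

Budget: 12 GB = 96000.0 Mb.
Stream payload after overhead: 96000.0 / 1.03 = 93203.9 Mb.
Total bitrate budget: 93203.9 Mb / 5040 s = 18.493 Mbps.
Audio total: 128 + 56 + 224 = 408 kbps = 0.408 Mbps.
Video: 18.493 − 0.408 = 18.085 Mbps.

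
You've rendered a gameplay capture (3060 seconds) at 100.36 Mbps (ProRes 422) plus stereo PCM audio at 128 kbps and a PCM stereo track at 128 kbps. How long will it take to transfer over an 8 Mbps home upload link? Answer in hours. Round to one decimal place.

10.7 hours

Audio total: 128 + 128 = 256 kbps = 0.256 Mbps.
Total bitrate: 100.616 Mbps.
File: 100.616 Mbps × 3060 s = 307885.0 Mb.
At 8 Mbps: 307885.0 / 8 = 38485.6 s ≈ 10.7 hours.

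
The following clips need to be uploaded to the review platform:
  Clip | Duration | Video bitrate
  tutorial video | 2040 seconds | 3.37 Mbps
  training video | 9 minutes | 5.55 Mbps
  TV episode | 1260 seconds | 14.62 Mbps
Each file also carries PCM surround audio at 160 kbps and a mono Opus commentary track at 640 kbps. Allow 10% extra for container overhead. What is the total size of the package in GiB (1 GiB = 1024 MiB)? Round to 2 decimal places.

Audio total: 160 + 640 = 800 kbps = 0.800 Mbps.
tutorial video: 4.170 Mbps × 2040 s × 1.10 = 9357.5 Mb
training video: 6.350 Mbps × 540 s × 1.10 = 3771.9 Mb
TV episode: 15.420 Mbps × 1260 s × 1.10 = 21372.1 Mb
Total: 34501.5 Mb = 4312.7 MB.
= 4.017 GiB.

4.02 GiB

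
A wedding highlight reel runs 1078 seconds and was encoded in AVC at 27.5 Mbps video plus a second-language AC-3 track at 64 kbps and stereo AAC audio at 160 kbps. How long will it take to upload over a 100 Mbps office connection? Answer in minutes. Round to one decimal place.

Audio total: 64 + 160 = 224 kbps = 0.224 Mbps.
Total bitrate: 27.724 Mbps.
File: 27.724 Mbps × 1078 s = 29886.5 Mb.
At 100 Mbps: 29886.5 / 100 = 298.9 s ≈ 4.98 minutes.

5.0 minutes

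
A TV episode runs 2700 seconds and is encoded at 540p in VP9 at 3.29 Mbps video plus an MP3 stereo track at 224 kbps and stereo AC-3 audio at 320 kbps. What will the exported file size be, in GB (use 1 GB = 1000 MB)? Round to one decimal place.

1.3 GB

Audio total: 224 + 320 = 544 kbps = 0.544 Mbps.
Total bitrate: 3.29 + 0.544 = 3.834 Mbps.
Stream data: 3.834 Mbps × 2700 s = 10351.8 Mb.
10,352 Mb ÷ 8 = 1,294 MB → 1.294 GB.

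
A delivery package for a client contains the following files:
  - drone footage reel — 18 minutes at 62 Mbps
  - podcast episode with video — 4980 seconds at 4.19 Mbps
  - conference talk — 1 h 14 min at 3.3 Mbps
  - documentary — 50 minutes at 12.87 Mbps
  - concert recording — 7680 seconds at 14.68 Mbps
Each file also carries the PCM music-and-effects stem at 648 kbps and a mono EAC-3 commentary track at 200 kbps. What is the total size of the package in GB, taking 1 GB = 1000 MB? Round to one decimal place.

Audio total: 648 + 200 = 848 kbps = 0.848 Mbps.
drone footage reel: 62.848 Mbps × 1080 s = 67875.8 Mb
podcast episode with video: 5.038 Mbps × 4980 s = 25089.2 Mb
conference talk: 4.148 Mbps × 4440 s = 18417.1 Mb
documentary: 13.718 Mbps × 3000 s = 41154.0 Mb
concert recording: 15.528 Mbps × 7680 s = 119255.0 Mb
Total: 271791.2 Mb = 33973.9 MB.
= 33.97 GB.

34.0 GB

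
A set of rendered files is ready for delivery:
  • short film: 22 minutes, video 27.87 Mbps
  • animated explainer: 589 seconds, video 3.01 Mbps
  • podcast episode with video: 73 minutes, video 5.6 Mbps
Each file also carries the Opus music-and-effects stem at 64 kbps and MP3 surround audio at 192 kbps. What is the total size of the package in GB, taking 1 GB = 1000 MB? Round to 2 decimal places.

Audio total: 64 + 192 = 256 kbps = 0.256 Mbps.
short film: 28.126 Mbps × 1320 s = 37126.3 Mb
animated explainer: 3.266 Mbps × 589 s = 1923.7 Mb
podcast episode with video: 5.856 Mbps × 4380 s = 25649.3 Mb
Total: 64699.3 Mb = 8087.4 MB.
= 8.087 GB.

8.09 GB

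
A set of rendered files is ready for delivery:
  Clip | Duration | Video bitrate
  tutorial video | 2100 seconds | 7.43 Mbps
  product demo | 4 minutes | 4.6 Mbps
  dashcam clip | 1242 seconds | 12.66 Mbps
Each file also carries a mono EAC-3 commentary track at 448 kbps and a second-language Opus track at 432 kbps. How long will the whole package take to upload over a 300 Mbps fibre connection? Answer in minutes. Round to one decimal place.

Audio total: 448 + 432 = 880 kbps = 0.880 Mbps.
tutorial video: 8.310 Mbps × 2100 s = 17451.0 Mb
product demo: 5.480 Mbps × 240 s = 1315.2 Mb
dashcam clip: 13.540 Mbps × 1242 s = 16816.7 Mb
Total: 35582.9 Mb = 4447.9 MB.
At 300 Mbps: 35582.9 / 300 = 119 s ≈ 1.98 minutes.

2.0 minutes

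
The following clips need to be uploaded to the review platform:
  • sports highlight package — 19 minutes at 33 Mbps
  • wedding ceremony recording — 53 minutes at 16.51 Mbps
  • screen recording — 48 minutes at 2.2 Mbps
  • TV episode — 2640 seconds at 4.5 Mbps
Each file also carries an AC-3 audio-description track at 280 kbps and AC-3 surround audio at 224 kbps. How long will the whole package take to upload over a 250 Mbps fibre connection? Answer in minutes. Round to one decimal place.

7.6 minutes

Audio total: 280 + 224 = 504 kbps = 0.504 Mbps.
sports highlight package: 33.504 Mbps × 1140 s = 38194.6 Mb
wedding ceremony recording: 17.014 Mbps × 3180 s = 54104.5 Mb
screen recording: 2.704 Mbps × 2880 s = 7787.5 Mb
TV episode: 5.004 Mbps × 2640 s = 13210.6 Mb
Total: 113297.2 Mb = 14162.1 MB.
At 250 Mbps: 113297.2 / 250 = 453 s ≈ 7.55 minutes.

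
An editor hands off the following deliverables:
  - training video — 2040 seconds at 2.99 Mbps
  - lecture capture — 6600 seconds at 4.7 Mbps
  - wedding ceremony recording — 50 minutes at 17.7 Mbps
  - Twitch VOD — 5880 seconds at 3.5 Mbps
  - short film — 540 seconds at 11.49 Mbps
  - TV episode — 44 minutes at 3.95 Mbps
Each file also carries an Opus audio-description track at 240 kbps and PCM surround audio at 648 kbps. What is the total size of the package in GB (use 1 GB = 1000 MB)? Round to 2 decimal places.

Audio total: 240 + 648 = 888 kbps = 0.888 Mbps.
training video: 3.878 Mbps × 2040 s = 7911.1 Mb
lecture capture: 5.588 Mbps × 6600 s = 36880.8 Mb
wedding ceremony recording: 18.588 Mbps × 3000 s = 55764.0 Mb
Twitch VOD: 4.388 Mbps × 5880 s = 25801.4 Mb
short film: 12.378 Mbps × 540 s = 6684.1 Mb
TV episode: 4.838 Mbps × 2640 s = 12772.3 Mb
Total: 145813.8 Mb = 18226.7 MB.
= 18.23 GB.

18.23 GB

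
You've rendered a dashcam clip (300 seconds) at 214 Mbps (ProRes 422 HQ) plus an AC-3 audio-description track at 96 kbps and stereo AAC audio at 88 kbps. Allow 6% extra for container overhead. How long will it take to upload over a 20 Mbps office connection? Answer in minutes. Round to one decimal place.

Audio total: 96 + 88 = 184 kbps = 0.184 Mbps.
Total bitrate: 214.184 Mbps.
File: 214.184 Mbps × 300 s = 64255.2 Mb.
With 6% container overhead: ×1.06. → 68110.5 Mb.
At 20 Mbps: 68110.5 / 20 = 3405.5 s ≈ 56.8 minutes.

56.8 minutes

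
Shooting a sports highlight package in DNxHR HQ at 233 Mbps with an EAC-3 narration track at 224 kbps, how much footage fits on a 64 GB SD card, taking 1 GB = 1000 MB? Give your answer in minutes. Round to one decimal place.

36.6 minutes

Audio: 224 kbps = 0.224 Mbps.
Total bitrate: 233 + 0.224 = 233.224 Mbps.
Capacity: 64 GB = 512,000 Mb.
Recording time: 512,000 / 233.224 = 2,195 s ≈ 36.6 minutes.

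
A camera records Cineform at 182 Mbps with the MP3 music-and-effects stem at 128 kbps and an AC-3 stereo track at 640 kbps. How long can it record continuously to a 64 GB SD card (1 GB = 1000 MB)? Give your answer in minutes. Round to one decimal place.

46.7 minutes

Audio total: 128 + 640 = 768 kbps = 0.768 Mbps.
Total bitrate: 182 + 0.768 = 182.768 Mbps.
Capacity: 64 GB = 512,000 Mb.
Recording time: 512,000 / 182.768 = 2,801 s ≈ 46.7 minutes.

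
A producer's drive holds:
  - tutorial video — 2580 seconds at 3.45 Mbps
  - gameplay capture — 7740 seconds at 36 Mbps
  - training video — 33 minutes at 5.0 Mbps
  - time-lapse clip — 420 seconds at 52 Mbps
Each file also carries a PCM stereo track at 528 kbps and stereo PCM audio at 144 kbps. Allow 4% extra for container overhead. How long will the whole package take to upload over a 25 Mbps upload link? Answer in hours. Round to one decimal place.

Audio total: 528 + 144 = 672 kbps = 0.672 Mbps.
tutorial video: 4.122 Mbps × 2580 s × 1.04 = 11060.2 Mb
gameplay capture: 36.672 Mbps × 7740 s × 1.04 = 295194.9 Mb
training video: 5.672 Mbps × 1980 s × 1.04 = 11679.8 Mb
time-lapse clip: 52.672 Mbps × 420 s × 1.04 = 23007.1 Mb
Total: 340942.0 Mb = 42617.7 MB.
At 25 Mbps: 340942.0 / 25 = 13638 s ≈ 3.79 hours.

3.8 hours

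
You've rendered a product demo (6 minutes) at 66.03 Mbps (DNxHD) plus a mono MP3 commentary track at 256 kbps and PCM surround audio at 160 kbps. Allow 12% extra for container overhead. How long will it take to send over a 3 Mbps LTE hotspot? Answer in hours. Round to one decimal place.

2.5 hours

6 min = 360 s
Audio total: 256 + 160 = 416 kbps = 0.416 Mbps.
Total bitrate: 66.446 Mbps.
File: 66.446 Mbps × 360 s = 23920.6 Mb.
With 12% container overhead: ×1.12. → 26791.0 Mb.
At 3 Mbps: 26791.0 / 3 = 8930.3 s ≈ 2.48 hours.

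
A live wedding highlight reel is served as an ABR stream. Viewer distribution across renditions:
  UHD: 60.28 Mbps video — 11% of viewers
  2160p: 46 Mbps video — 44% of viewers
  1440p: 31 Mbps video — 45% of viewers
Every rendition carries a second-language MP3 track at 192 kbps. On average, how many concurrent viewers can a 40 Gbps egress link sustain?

Audio: 192 kbps = 0.192 Mbps.
Average per-viewer bitrate: 0.11×60.472 + 0.44×46.192 + 0.45×31.192 = 41.013 Mbps.
40 Gbps = 40,000 Mbps; 40,000 / 41.013 = 975.31 → 975.

975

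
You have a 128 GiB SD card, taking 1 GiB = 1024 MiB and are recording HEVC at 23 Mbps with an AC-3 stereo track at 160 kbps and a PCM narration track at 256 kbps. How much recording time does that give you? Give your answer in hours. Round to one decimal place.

13.0 hours

Audio total: 160 + 256 = 416 kbps = 0.416 Mbps.
Total bitrate: 23 + 0.416 = 23.416 Mbps.
Capacity: 128 GiB = 1,099,512 Mb.
Recording time: 1,099,512 / 23.416 = 46,956 s ≈ 13.0 hours.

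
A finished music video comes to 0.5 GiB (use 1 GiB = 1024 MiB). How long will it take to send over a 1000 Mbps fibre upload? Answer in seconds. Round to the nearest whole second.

4 seconds

File: 0.5 GiB = 4295.0 Mb.
At 1000 Mbps: 4295.0 / 1000 = 4.3 s ≈ 4.29 seconds.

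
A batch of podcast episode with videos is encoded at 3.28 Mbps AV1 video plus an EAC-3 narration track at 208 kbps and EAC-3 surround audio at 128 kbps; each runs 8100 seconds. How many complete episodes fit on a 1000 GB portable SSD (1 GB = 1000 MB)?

273

Audio total: 208 + 128 = 336 kbps = 0.336 Mbps.
Total bitrate: 3.616 Mbps.
Per item: 3.616 Mbps × 8100 s = 29,290 Mb = 3,661 MB.
Capacity: 1000 GB = 8,000,000 Mb; 273.13 items → 273 complete.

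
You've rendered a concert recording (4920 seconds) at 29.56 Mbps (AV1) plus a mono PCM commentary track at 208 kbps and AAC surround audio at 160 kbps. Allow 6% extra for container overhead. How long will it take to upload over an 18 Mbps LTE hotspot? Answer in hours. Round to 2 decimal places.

Audio total: 208 + 160 = 368 kbps = 0.368 Mbps.
Total bitrate: 29.928 Mbps.
File: 29.928 Mbps × 4920 s = 147245.8 Mb.
With 6% container overhead: ×1.06. → 156080.5 Mb.
At 18 Mbps: 156080.5 / 18 = 8671.1 s ≈ 2.41 hours.

2.41 hours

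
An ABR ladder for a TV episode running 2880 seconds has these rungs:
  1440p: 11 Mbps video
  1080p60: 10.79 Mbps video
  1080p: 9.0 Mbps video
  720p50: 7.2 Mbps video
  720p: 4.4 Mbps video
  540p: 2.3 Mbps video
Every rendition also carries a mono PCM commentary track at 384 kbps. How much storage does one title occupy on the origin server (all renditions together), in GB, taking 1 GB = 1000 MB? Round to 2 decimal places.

Audio: 384 kbps = 0.384 Mbps.
Sum of rendition bitrates: (11+0.384) + (10.79+0.384) + (9.0+0.384) + (7.2+0.384) + (4.4+0.384) + (2.3+0.384) = 46.994 Mbps.
× 2880 s = 135,343 Mb = 16,918 MB = 16.92 GB.

16.92 GB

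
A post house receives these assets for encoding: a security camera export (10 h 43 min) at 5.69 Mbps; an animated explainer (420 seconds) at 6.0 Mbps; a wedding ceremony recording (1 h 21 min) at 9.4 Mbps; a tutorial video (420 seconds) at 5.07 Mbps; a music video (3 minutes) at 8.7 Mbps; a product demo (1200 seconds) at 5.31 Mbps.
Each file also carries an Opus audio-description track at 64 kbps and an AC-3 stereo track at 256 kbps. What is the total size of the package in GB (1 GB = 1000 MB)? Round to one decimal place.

Audio total: 64 + 256 = 320 kbps = 0.320 Mbps.
security camera export: 6.010 Mbps × 38580 s = 231865.8 Mb
animated explainer: 6.320 Mbps × 420 s = 2654.4 Mb
wedding ceremony recording: 9.720 Mbps × 4860 s = 47239.2 Mb
tutorial video: 5.390 Mbps × 420 s = 2263.8 Mb
music video: 9.020 Mbps × 180 s = 1623.6 Mb
product demo: 5.630 Mbps × 1200 s = 6756.0 Mb
Total: 292402.8 Mb = 36550.3 MB.
= 36.55 GB.

36.6 GB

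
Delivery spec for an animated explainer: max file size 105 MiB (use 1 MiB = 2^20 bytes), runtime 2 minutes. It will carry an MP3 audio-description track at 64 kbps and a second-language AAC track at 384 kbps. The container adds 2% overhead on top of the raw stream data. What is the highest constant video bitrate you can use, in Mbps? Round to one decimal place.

6.7 Mbps

Budget: 105 MiB = 880.8 Mb.
Stream payload after overhead: 880.8 / 1.02 = 863.5 Mb.
2 min = 120 s
Total bitrate budget: 863.5 Mb / 120 s = 7.196 Mbps.
Audio total: 64 + 384 = 448 kbps = 0.448 Mbps.
Video: 7.196 − 0.448 = 6.748 Mbps.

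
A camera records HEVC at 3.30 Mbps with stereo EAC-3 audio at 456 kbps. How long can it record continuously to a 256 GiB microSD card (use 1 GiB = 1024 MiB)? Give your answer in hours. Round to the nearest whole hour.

Audio: 456 kbps = 0.456 Mbps.
Total bitrate: 3.30 + 0.456 = 3.756 Mbps.
Capacity: 256 GiB = 2,199,023 Mb.
Recording time: 2,199,023 / 3.756 = 585,469 s ≈ 163 hours.

163 hours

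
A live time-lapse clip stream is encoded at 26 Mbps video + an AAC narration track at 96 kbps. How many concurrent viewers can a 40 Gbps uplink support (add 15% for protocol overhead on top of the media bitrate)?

1332

Audio: 96 kbps = 0.096 Mbps.
Per-viewer media rate: 26.096 Mbps.
On the wire with 15% overhead: 30.010 Mbps.
40 Gbps = 40,000 Mbps; 40,000 / 30.010 = 1332.87 → 1332 viewers.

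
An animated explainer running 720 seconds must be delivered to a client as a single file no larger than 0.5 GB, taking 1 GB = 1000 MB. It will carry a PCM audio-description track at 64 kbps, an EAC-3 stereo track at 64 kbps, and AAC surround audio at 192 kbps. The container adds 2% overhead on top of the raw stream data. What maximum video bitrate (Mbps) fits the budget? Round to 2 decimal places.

5.13 Mbps

Budget: 0.5 GB = 4000.0 Mb.
Stream payload after overhead: 4000.0 / 1.02 = 3921.6 Mb.
Total bitrate budget: 3921.6 Mb / 720 s = 5.447 Mbps.
Audio total: 64 + 64 + 192 = 320 kbps = 0.320 Mbps.
Video: 5.447 − 0.320 = 5.127 Mbps.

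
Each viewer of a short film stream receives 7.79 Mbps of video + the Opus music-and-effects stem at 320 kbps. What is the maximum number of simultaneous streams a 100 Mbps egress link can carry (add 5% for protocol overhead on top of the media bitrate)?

11

Audio: 320 kbps = 0.320 Mbps.
Per-viewer media rate: 8.110 Mbps.
On the wire with 5% overhead: 8.515 Mbps.
100 Mbps = 100.0 Mbps; 100.0 / 8.515 = 11.74 → 11 viewers.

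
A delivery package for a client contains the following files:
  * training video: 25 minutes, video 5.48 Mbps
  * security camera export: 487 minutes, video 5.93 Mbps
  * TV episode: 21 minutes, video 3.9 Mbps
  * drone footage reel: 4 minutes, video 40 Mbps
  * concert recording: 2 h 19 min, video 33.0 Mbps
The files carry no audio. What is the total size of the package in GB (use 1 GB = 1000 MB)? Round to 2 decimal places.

training video: 5.480 Mbps × 1500 s = 8220.0 Mb
security camera export: 5.930 Mbps × 29220 s = 173274.6 Mb
TV episode: 3.900 Mbps × 1260 s = 4914.0 Mb
drone footage reel: 40.000 Mbps × 240 s = 9600.0 Mb
concert recording: 33.000 Mbps × 8340 s = 275220.0 Mb
Total: 471228.6 Mb = 58903.6 MB.
= 58.90 GB.

58.90 GB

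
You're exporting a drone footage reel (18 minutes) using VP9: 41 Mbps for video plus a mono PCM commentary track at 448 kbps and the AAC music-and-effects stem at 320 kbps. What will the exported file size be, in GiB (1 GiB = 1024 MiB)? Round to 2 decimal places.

18 min = 1080 s
Audio total: 448 + 320 = 768 kbps = 0.768 Mbps.
Total bitrate: 41 + 0.768 = 41.768 Mbps.
Stream data: 41.768 Mbps × 1080 s = 45109.4 Mb.
45,109 Mb = 5,638,680,000 bytes ÷ 1,073,741,824 = 5.251 GiB.

5.25 GiB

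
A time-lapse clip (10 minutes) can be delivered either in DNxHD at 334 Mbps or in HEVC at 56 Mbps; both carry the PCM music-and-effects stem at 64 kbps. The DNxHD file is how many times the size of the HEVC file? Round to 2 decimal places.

5.96

10 min = 600 s
Audio: 64 kbps = 0.064 Mbps.
DNxHD: 334.064 Mbps × 600 s = 200438.4 Mb = 25.055 GB.
HEVC: 56.064 Mbps × 600 s = 33638.4 Mb = 4.205 GB.
Ratio: 25.055 / 4.205 = 5.959.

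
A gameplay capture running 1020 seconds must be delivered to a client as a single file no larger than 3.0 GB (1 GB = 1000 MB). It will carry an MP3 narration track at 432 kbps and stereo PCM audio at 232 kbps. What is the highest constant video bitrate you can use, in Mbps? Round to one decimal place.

Budget: 3.0 GB = 24000.0 Mb.
Total bitrate budget: 24000.0 Mb / 1020 s = 23.529 Mbps.
Audio total: 432 + 232 = 664 kbps = 0.664 Mbps.
Video: 23.529 − 0.664 = 22.865 Mbps.

22.9 Mbps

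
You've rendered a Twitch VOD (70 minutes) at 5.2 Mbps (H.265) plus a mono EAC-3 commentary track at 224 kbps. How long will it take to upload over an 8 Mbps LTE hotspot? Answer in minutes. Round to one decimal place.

70 min = 4200 s
Audio: 224 kbps = 0.224 Mbps.
Total bitrate: 5.424 Mbps.
File: 5.424 Mbps × 4200 s = 22780.8 Mb.
At 8 Mbps: 22780.8 / 8 = 2847.6 s ≈ 47.5 minutes.

47.5 minutes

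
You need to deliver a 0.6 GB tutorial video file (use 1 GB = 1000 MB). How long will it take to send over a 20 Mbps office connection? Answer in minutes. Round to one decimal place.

4.0 minutes

File: 0.6 GB = 4800.0 Mb.
At 20 Mbps: 4800.0 / 20 = 240.0 s ≈ 4 minutes.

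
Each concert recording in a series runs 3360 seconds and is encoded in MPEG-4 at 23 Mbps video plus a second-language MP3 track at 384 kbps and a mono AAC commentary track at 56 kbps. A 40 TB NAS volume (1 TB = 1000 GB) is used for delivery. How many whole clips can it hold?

Audio total: 384 + 56 = 440 kbps = 0.440 Mbps.
Total bitrate: 23.440 Mbps.
Per item: 23.440 Mbps × 3360 s = 78,758 Mb = 9,845 MB.
Capacity: 40 TB = 320,000,000 Mb; 4063.06 items → 4063 complete.

4063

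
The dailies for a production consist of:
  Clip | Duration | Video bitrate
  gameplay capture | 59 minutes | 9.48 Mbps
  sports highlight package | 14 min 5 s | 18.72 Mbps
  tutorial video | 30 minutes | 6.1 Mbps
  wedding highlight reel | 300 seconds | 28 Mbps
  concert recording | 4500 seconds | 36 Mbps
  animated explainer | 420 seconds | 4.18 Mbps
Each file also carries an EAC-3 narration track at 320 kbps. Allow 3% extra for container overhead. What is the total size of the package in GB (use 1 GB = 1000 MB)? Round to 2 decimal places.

Audio: 320 kbps = 0.320 Mbps.
gameplay capture: 9.800 Mbps × 3540 s × 1.03 = 35732.8 Mb
sports highlight package: 19.040 Mbps × 845 s × 1.03 = 16571.5 Mb
tutorial video: 6.420 Mbps × 1800 s × 1.03 = 11902.7 Mb
wedding highlight reel: 28.320 Mbps × 300 s × 1.03 = 8750.9 Mb
concert recording: 36.320 Mbps × 4500 s × 1.03 = 168343.2 Mb
animated explainer: 4.500 Mbps × 420 s × 1.03 = 1946.7 Mb
Total: 243247.7 Mb = 30406.0 MB.
= 30.41 GB.

30.41 GB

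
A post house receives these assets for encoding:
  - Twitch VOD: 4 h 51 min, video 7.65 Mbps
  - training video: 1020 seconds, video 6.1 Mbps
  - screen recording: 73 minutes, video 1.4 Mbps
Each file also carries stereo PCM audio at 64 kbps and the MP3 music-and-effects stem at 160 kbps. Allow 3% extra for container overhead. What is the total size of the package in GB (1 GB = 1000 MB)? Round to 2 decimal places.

19.45 GB

Audio total: 64 + 160 = 224 kbps = 0.224 Mbps.
Twitch VOD: 7.874 Mbps × 17460 s × 1.03 = 141604.4 Mb
training video: 6.324 Mbps × 1020 s × 1.03 = 6644.0 Mb
screen recording: 1.624 Mbps × 4380 s × 1.03 = 7326.5 Mb
Total: 155574.9 Mb = 19446.9 MB.
= 19.45 GB.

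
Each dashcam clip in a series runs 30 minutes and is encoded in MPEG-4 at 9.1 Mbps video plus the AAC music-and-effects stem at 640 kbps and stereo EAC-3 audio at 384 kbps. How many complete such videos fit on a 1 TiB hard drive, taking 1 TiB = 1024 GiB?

482

30 min = 1800 s
Audio total: 640 + 384 = 1024 kbps = 1.024 Mbps.
Total bitrate: 10.124 Mbps.
Per item: 10.124 Mbps × 1800 s = 18,223 Mb = 2,278 MB.
Capacity: 1 TiB = 8,796,093 Mb; 482.69 items → 482 complete.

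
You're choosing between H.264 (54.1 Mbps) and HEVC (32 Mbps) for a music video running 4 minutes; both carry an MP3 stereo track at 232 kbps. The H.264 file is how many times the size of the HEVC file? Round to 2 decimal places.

1.69

4 min = 240 s
Audio: 232 kbps = 0.232 Mbps.
H.264: 54.332 Mbps × 240 s = 13039.7 Mb = 1.630 GB.
HEVC: 32.232 Mbps × 240 s = 7735.7 Mb = 0.967 GB.
Ratio: 1.630 / 0.967 = 1.686.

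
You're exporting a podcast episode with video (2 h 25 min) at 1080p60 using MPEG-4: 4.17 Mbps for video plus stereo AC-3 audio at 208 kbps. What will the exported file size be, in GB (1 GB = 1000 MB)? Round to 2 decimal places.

2 h 25 min = 145 min = 8700 s
Audio: 208 kbps = 0.208 Mbps.
Total bitrate: 4.17 + 0.208 = 4.378 Mbps.
Stream data: 4.378 Mbps × 8700 s = 38088.6 Mb.
38,089 Mb ÷ 8 = 4,761 MB → 4.761 GB.

4.76 GB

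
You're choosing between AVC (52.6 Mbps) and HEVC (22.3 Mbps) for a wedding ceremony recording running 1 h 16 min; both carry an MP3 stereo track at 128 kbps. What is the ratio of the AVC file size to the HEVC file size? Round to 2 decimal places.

2.35

1 h 16 min = 76 min = 4560 s
Audio: 128 kbps = 0.128 Mbps.
AVC: 52.728 Mbps × 4560 s = 240439.7 Mb = 30.055 GB.
HEVC: 22.428 Mbps × 4560 s = 102271.7 Mb = 12.784 GB.
Ratio: 30.055 / 12.784 = 2.351.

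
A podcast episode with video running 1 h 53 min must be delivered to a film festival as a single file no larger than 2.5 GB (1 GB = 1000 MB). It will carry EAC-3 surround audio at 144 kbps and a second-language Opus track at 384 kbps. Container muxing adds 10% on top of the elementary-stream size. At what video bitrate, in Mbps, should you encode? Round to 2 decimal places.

Budget: 2.5 GB = 20000.0 Mb.
Stream payload after overhead: 20000.0 / 1.10 = 18181.8 Mb.
1 h 53 min = 113 min = 6780 s
Total bitrate budget: 18181.8 Mb / 6780 s = 2.682 Mbps.
Audio total: 144 + 384 = 528 kbps = 0.528 Mbps.
Video: 2.682 − 0.528 = 2.154 Mbps.

2.15 Mbps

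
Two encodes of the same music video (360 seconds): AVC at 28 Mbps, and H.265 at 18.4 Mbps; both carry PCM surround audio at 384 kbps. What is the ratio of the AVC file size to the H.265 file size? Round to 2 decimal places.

Audio: 384 kbps = 0.384 Mbps.
AVC: 28.384 Mbps × 360 s = 10218.2 Mb = 1.277 GB.
H.265: 18.784 Mbps × 360 s = 6762.2 Mb = 0.845 GB.
Ratio: 1.277 / 0.845 = 1.511.

1.51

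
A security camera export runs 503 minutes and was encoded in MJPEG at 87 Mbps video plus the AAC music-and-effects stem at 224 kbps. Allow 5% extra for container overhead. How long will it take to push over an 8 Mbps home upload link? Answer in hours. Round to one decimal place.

503 min = 30180 s
Audio: 224 kbps = 0.224 Mbps.
Total bitrate: 87.224 Mbps.
File: 87.224 Mbps × 30180 s = 2632420.3 Mb.
With 5% container overhead: ×1.05. → 2764041.3 Mb.
At 8 Mbps: 2764041.3 / 8 = 345505.2 s ≈ 96 hours.

96.0 hours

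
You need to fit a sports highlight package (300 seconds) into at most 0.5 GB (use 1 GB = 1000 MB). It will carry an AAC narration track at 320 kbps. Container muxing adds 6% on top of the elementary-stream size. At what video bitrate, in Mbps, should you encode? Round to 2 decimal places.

12.26 Mbps

Budget: 0.5 GB = 4000.0 Mb.
Stream payload after overhead: 4000.0 / 1.06 = 3773.6 Mb.
Total bitrate budget: 3773.6 Mb / 300 s = 12.579 Mbps.
Audio: 320 kbps = 0.320 Mbps.
Video: 12.579 − 0.320 = 12.259 Mbps.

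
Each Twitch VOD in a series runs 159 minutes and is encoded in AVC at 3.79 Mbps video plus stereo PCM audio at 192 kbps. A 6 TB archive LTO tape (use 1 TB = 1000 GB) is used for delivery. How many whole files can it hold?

159 min = 9540 s
Audio: 192 kbps = 0.192 Mbps.
Total bitrate: 3.982 Mbps.
Per item: 3.982 Mbps × 9540 s = 37,988 Mb = 4,749 MB.
Capacity: 6 TB = 48,000,000 Mb; 1263.55 items → 1263 complete.

1263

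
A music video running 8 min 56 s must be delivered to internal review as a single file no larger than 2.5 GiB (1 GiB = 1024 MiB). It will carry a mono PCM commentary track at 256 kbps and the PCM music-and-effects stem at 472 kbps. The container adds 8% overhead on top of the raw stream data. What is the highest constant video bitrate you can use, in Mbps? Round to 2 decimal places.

36.37 Mbps

Budget: 2.5 GiB = 21474.8 Mb.
Stream payload after overhead: 21474.8 / 1.08 = 19884.1 Mb.
8 min 56 s = 536 s
Total bitrate budget: 19884.1 Mb / 536 s = 37.097 Mbps.
Audio total: 256 + 472 = 728 kbps = 0.728 Mbps.
Video: 37.097 − 0.728 = 36.369 Mbps.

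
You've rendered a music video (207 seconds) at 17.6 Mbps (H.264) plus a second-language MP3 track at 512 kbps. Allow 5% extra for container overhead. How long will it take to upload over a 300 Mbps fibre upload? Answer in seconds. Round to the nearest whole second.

13 seconds

Audio: 512 kbps = 0.512 Mbps.
Total bitrate: 18.112 Mbps.
File: 18.112 Mbps × 207 s = 3749.2 Mb.
With 5% container overhead: ×1.05. → 3936.6 Mb.
At 300 Mbps: 3936.6 / 300 = 13.1 s ≈ 13.1 seconds.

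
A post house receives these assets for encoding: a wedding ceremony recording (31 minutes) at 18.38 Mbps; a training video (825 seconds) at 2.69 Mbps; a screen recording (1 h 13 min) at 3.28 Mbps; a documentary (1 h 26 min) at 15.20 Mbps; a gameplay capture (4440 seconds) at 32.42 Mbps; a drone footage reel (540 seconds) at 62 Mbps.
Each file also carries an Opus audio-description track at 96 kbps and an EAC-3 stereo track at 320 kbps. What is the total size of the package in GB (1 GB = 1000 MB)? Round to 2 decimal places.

Audio total: 96 + 320 = 416 kbps = 0.416 Mbps.
wedding ceremony recording: 18.796 Mbps × 1860 s = 34960.6 Mb
training video: 3.106 Mbps × 825 s = 2562.4 Mb
screen recording: 3.696 Mbps × 4380 s = 16188.5 Mb
documentary: 15.616 Mbps × 5160 s = 80578.6 Mb
gameplay capture: 32.836 Mbps × 4440 s = 145791.8 Mb
drone footage reel: 62.416 Mbps × 540 s = 33704.6 Mb
Total: 313786.5 Mb = 39223.3 MB.
= 39.22 GB.

39.22 GB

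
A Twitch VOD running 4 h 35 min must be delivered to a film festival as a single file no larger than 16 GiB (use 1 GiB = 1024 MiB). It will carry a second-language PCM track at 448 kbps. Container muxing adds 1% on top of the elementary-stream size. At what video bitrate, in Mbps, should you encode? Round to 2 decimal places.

Budget: 16 GiB = 137439.0 Mb.
Stream payload after overhead: 137439.0 / 1.01 = 136078.2 Mb.
4 h 35 min = 275 min = 16500 s
Total bitrate budget: 136078.2 Mb / 16500 s = 8.247 Mbps.
Audio: 448 kbps = 0.448 Mbps.
Video: 8.247 − 0.448 = 7.799 Mbps.

7.80 Mbps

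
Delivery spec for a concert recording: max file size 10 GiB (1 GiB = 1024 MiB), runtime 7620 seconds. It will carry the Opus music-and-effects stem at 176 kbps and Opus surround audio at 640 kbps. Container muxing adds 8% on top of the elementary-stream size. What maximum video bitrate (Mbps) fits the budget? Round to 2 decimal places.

9.62 Mbps

Budget: 10 GiB = 85899.3 Mb.
Stream payload after overhead: 85899.3 / 1.08 = 79536.4 Mb.
Total bitrate budget: 79536.4 Mb / 7620 s = 10.438 Mbps.
Audio total: 176 + 640 = 816 kbps = 0.816 Mbps.
Video: 10.438 − 0.816 = 9.622 Mbps.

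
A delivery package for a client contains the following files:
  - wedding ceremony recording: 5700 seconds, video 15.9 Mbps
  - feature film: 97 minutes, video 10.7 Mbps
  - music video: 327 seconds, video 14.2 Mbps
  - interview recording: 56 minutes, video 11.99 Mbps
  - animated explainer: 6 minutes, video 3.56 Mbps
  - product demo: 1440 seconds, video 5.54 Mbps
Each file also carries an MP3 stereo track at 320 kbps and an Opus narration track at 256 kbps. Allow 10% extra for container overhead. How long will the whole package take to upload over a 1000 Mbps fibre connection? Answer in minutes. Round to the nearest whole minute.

4 minutes

Audio total: 320 + 256 = 576 kbps = 0.576 Mbps.
wedding ceremony recording: 16.476 Mbps × 5700 s × 1.10 = 103304.5 Mb
feature film: 11.276 Mbps × 5820 s × 1.10 = 72189.0 Mb
music video: 14.776 Mbps × 327 s × 1.10 = 5314.9 Mb
interview recording: 12.566 Mbps × 3360 s × 1.10 = 46443.9 Mb
animated explainer: 4.136 Mbps × 360 s × 1.10 = 1637.9 Mb
product demo: 6.116 Mbps × 1440 s × 1.10 = 9687.7 Mb
Total: 238577.9 Mb = 29822.2 MB.
At 1000 Mbps: 238577.9 / 1000 = 239 s ≈ 3.98 minutes.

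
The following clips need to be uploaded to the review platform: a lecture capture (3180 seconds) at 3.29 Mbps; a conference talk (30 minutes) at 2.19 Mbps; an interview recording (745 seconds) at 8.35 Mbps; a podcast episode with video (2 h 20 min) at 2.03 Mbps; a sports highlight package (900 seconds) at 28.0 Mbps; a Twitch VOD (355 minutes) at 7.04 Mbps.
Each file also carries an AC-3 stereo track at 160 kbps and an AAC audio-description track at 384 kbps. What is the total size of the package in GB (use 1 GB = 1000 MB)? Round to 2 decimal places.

Audio total: 160 + 384 = 544 kbps = 0.544 Mbps.
lecture capture: 3.834 Mbps × 3180 s = 12192.1 Mb
conference talk: 2.734 Mbps × 1800 s = 4921.2 Mb
interview recording: 8.894 Mbps × 745 s = 6626.0 Mb
podcast episode with video: 2.574 Mbps × 8400 s = 21621.6 Mb
sports highlight package: 28.544 Mbps × 900 s = 25689.6 Mb
Twitch VOD: 7.584 Mbps × 21300 s = 161539.2 Mb
Total: 232589.8 Mb = 29073.7 MB.
= 29.07 GB.

29.07 GB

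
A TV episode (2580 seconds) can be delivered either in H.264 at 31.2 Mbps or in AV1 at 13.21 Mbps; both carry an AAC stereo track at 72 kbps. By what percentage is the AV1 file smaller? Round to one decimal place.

Audio: 72 kbps = 0.072 Mbps.
H.264: 31.272 Mbps × 2580 s = 80681.8 Mb = 9.393 GiB.
AV1: 13.282 Mbps × 2580 s = 34267.6 Mb = 3.989 GiB.
Reduction: (1 − 3.989/9.393) × 100 = 57.53%.

57.5%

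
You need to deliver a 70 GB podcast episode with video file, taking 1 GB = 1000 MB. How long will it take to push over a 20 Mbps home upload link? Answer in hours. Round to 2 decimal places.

7.78 hours

File: 70 GB = 560000.0 Mb.
At 20 Mbps: 560000.0 / 20 = 28000.0 s ≈ 7.78 hours.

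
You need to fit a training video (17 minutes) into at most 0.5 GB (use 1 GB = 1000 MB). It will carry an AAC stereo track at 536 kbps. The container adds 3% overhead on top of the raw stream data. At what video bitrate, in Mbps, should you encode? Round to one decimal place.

Budget: 0.5 GB = 4000.0 Mb.
Stream payload after overhead: 4000.0 / 1.03 = 3883.5 Mb.
17 min = 1020 s
Total bitrate budget: 3883.5 Mb / 1020 s = 3.807 Mbps.
Audio: 536 kbps = 0.536 Mbps.
Video: 3.807 − 0.536 = 3.271 Mbps.

3.3 Mbps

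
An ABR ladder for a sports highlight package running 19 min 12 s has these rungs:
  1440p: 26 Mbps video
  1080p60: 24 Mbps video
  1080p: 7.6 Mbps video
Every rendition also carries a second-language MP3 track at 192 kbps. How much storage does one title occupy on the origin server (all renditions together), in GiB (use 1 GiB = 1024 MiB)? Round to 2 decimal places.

19 min 12 s = 1152 s
Audio: 192 kbps = 0.192 Mbps.
Sum of rendition bitrates: (26+0.192) + (24+0.192) + (7.6+0.192) = 58.176 Mbps.
× 1152 s = 67,019 Mb = 8,377 MB = 7.802 GiB.

7.80 GiB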